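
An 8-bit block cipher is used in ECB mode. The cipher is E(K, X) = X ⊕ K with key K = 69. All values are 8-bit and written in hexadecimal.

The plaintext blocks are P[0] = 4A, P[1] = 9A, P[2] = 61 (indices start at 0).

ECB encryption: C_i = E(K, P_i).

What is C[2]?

C[2]: E(K, 61) = 08.

C[2] = 08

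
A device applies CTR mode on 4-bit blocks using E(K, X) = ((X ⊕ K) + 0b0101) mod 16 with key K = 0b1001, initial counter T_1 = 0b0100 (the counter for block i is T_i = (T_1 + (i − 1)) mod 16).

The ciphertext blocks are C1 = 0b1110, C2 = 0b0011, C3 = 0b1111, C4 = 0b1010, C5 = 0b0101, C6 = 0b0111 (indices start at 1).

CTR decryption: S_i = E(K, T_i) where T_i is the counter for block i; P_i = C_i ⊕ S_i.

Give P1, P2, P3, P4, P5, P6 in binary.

P1: T = 0b0100, S = E(K, T) = 0b0010; 0b1110 ⊕ 0b0010 = 0b1100.
P2: T = 0b0101, S = E(K, T) = 0b0001; 0b0011 ⊕ 0b0001 = 0b0010.
P3: T = 0b0110, S = E(K, T) = 0b0100; 0b1111 ⊕ 0b0100 = 0b1011.
P4: T = 0b0111, S = E(K, T) = 0b0011; 0b1010 ⊕ 0b0011 = 0b1001.
P5: T = 0b1000, S = E(K, T) = 0b0110; 0b0101 ⊕ 0b0110 = 0b0011.
P6: T = 0b1001, S = E(K, T) = 0b0101; 0b0111 ⊕ 0b0101 = 0b0010.

P1 = 0b1100, P2 = 0b0010, P3 = 0b1011, P4 = 0b1001, P5 = 0b0011, P6 = 0b0010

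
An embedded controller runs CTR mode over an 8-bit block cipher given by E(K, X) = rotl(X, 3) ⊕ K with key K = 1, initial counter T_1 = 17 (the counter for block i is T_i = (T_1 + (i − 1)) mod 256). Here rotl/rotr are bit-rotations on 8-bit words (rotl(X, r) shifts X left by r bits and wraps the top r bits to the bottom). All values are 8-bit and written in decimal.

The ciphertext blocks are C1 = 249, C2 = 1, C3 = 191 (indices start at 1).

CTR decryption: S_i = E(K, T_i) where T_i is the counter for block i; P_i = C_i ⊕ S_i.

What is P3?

P3 = 38

P3: T = 19, S = E(K, T) = 153; 191 ⊕ 153 = 38.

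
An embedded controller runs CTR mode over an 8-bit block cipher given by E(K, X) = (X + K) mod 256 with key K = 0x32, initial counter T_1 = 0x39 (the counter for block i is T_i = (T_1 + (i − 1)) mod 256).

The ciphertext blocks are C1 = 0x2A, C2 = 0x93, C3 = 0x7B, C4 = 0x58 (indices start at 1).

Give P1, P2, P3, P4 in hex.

CTR decryption: S_i = E(K, T_i) where T_i is the counter for block i; P_i = C_i ⊕ S_i.
P1: T = 0x39, S = E(K, T) = 0x6B; 0x2A ⊕ 0x6B = 0x41.
P2: T = 0x3A, S = E(K, T) = 0x6C; 0x93 ⊕ 0x6C = 0xFF.
P3: T = 0x3B, S = E(K, T) = 0x6D; 0x7B ⊕ 0x6D = 0x16.
P4: T = 0x3C, S = E(K, T) = 0x6E; 0x58 ⊕ 0x6E = 0x36.

P1 = 0x41, P2 = 0xFF, P3 = 0x16, P4 = 0x36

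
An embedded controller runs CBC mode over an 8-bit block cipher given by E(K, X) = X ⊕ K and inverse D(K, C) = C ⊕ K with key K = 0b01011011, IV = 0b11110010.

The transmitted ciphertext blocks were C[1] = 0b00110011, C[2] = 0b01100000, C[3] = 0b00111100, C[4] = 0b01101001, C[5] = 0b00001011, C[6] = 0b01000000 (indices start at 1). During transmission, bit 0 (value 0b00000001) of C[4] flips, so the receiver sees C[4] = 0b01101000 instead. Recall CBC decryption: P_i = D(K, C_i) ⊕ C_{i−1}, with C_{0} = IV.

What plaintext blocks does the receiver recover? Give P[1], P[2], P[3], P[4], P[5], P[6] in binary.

P[1] = 0b10011010, P[2] = 0b00001000, P[3] = 0b00000111, P[4] = 0b00001111, P[5] = 0b00111000, P[6] = 0b00010000

Only C[4] changed, to 0b01101000. In CBC, a change in C_i garbles P_i and flips the same bit in P_{i+1}. Decrypting the received ciphertext:
P[1]: D(K, 0b00110011) = 0b01101000; 0b01101000 ⊕ 0b11110010 = 0b10011010.
P[2]: D(K, 0b01100000) = 0b00111011; 0b00111011 ⊕ 0b00110011 = 0b00001000.
P[3]: D(K, 0b00111100) = 0b01100111; 0b01100111 ⊕ 0b01100000 = 0b00000111.
P[4]: D(K, 0b01101000) = 0b00110011; 0b00110011 ⊕ 0b00111100 = 0b00001111.
P[5]: D(K, 0b00001011) = 0b01010000; 0b01010000 ⊕ 0b01101000 = 0b00111000.
P[6]: D(K, 0b01000000) = 0b00011011; 0b00011011 ⊕ 0b00001011 = 0b00010000.
Blocks that differ from the original plaintext: P[4], P[5].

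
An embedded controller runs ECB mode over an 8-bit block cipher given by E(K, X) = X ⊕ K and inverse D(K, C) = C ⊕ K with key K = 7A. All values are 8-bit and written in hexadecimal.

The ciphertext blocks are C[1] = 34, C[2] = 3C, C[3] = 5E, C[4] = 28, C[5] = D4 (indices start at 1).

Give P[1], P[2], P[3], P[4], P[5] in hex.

ECB decryption: P_i = D(K, C_i).
P[1]: D(K, 34) = 4E.
P[2]: D(K, 3C) = 46.
P[3]: D(K, 5E) = 24.
P[4]: D(K, 28) = 52.
P[5]: D(K, D4) = AE.

P[1] = 4E, P[2] = 46, P[3] = 24, P[4] = 52, P[5] = AE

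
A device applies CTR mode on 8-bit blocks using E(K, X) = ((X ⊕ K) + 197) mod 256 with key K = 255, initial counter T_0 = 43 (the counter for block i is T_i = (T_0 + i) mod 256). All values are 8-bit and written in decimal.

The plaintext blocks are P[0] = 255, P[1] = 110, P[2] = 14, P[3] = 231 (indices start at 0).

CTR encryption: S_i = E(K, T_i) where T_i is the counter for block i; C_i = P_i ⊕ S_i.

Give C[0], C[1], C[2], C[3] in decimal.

C[0] = 102, C[1] = 246, C[2] = 153, C[3] = 113

C[0]: T = 43, S = E(K, T) = 153; 255 ⊕ 153 = 102.
C[1]: T = 44, S = E(K, T) = 152; 110 ⊕ 152 = 246.
C[2]: T = 45, S = E(K, T) = 151; 14 ⊕ 151 = 153.
C[3]: T = 46, S = E(K, T) = 150; 231 ⊕ 150 = 113.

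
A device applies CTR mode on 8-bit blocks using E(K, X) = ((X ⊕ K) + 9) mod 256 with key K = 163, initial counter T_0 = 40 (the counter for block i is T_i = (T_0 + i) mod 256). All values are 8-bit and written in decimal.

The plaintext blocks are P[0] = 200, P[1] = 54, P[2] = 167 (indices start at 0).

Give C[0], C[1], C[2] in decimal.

CTR encryption: S_i = E(K, T_i) where T_i is the counter for block i; C_i = P_i ⊕ S_i.
C[0]: T = 40, S = E(K, T) = 148; 200 ⊕ 148 = 92.
C[1]: T = 41, S = E(K, T) = 147; 54 ⊕ 147 = 165.
C[2]: T = 42, S = E(K, T) = 146; 167 ⊕ 146 = 53.

C[0] = 92, C[1] = 165, C[2] = 53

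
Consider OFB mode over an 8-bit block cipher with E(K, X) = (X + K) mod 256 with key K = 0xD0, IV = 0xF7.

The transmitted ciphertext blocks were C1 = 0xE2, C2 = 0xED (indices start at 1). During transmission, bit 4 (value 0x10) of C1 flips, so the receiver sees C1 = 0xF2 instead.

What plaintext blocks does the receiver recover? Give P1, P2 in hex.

P1 = 0x35, P2 = 0x7A

OFB decryption: S_i = E(K, S_{i−1}) with S_{0} = IV; P_i = C_i ⊕ S_i.
Only C1 changed, to 0xF2. In OFB, a change in C_i flips the same bit in P_i only; the keystream is unaffected. Decrypting the received ciphertext:
P1: S = E(K, 0xF7) = 0xC7; 0xF2 ⊕ 0xC7 = 0x35.
P2: S = E(K, 0xC7) = 0x97; 0xED ⊕ 0x97 = 0x7A.
Blocks that differ from the original plaintext: P1.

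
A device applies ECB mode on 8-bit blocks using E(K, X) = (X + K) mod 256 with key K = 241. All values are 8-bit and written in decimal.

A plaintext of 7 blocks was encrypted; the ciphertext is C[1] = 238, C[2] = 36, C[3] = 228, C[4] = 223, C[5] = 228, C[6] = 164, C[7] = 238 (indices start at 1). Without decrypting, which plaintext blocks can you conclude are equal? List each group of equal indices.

ECB encrypts each block independently with the same key, so equal ciphertext blocks imply equal plaintext blocks.
C[1] = C[7] = 238, so P[1] = P[7].
C[3] = C[5] = 228, so P[3] = P[5].

P[1] = P[7]; P[3] = P[5]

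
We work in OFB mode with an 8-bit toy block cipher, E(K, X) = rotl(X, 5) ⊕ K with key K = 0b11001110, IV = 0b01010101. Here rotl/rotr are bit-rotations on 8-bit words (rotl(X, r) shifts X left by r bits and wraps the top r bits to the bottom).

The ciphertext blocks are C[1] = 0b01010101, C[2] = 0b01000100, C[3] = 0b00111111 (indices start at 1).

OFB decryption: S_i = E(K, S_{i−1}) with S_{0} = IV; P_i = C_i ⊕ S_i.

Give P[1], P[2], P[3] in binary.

P[1]: S = E(K, 0b01010101) = 0b01100100; 0b01010101 ⊕ 0b01100100 = 0b00110001.
P[2]: S = E(K, 0b01100100) = 0b01000010; 0b01000100 ⊕ 0b01000010 = 0b00000110.
P[3]: S = E(K, 0b01000010) = 0b10000110; 0b00111111 ⊕ 0b10000110 = 0b10111001.

P[1] = 0b00110001, P[2] = 0b00000110, P[3] = 0b10111001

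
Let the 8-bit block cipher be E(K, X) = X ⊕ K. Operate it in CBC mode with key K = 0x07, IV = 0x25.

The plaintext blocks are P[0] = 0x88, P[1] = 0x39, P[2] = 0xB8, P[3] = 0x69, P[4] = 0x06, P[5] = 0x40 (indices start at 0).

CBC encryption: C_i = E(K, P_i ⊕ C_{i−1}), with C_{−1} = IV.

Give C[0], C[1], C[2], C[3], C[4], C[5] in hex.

C[0]: P[0] ⊕ 0x25 = 0xAD; E(K, 0xAD) = 0xAA.
C[1]: P[1] ⊕ 0xAA = 0x93; E(K, 0x93) = 0x94.
C[2]: P[2] ⊕ 0x94 = 0x2C; E(K, 0x2C) = 0x2B.
C[3]: P[3] ⊕ 0x2B = 0x42; E(K, 0x42) = 0x45.
C[4]: P[4] ⊕ 0x45 = 0x43; E(K, 0x43) = 0x44.
C[5]: P[5] ⊕ 0x44 = 0x04; E(K, 0x04) = 0x03.

C[0] = 0xAA, C[1] = 0x94, C[2] = 0x2B, C[3] = 0x45, C[4] = 0x44, C[5] = 0x03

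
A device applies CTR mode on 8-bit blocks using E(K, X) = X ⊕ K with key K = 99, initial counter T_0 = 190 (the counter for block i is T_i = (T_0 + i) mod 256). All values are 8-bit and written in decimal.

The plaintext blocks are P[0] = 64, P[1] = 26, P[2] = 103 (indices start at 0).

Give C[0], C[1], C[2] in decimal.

CTR encryption: S_i = E(K, T_i) where T_i is the counter for block i; C_i = P_i ⊕ S_i.
C[0]: T = 190, S = E(K, T) = 221; 64 ⊕ 221 = 157.
C[1]: T = 191, S = E(K, T) = 220; 26 ⊕ 220 = 198.
C[2]: T = 192, S = E(K, T) = 163; 103 ⊕ 163 = 196.

C[0] = 157, C[1] = 198, C[2] = 196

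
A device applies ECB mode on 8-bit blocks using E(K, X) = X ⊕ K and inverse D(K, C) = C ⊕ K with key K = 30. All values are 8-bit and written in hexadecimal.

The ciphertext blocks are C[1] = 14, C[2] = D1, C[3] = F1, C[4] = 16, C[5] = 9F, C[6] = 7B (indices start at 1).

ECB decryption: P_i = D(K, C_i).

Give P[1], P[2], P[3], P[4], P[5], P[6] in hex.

P[1] = 24, P[2] = E1, P[3] = C1, P[4] = 26, P[5] = AF, P[6] = 4B

P[1]: D(K, 14) = 24.
P[2]: D(K, D1) = E1.
P[3]: D(K, F1) = C1.
P[4]: D(K, 16) = 26.
P[5]: D(K, 9F) = AF.
P[6]: D(K, 7B) = 4B.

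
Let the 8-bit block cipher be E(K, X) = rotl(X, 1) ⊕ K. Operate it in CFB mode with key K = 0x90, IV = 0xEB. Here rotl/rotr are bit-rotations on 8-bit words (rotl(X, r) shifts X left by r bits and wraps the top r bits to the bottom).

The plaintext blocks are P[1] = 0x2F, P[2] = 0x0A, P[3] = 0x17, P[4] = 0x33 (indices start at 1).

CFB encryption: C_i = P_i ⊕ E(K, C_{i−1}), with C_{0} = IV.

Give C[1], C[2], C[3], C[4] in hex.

C[1]: E(K, 0xEB) = 0x47; 0x2F ⊕ 0x47 = 0x68.
C[2]: E(K, 0x68) = 0x40; 0x0A ⊕ 0x40 = 0x4A.
C[3]: E(K, 0x4A) = 0x04; 0x17 ⊕ 0x04 = 0x13.
C[4]: E(K, 0x13) = 0xB6; 0x33 ⊕ 0xB6 = 0x85.

C[1] = 0x68, C[2] = 0x4A, C[3] = 0x13, C[4] = 0x85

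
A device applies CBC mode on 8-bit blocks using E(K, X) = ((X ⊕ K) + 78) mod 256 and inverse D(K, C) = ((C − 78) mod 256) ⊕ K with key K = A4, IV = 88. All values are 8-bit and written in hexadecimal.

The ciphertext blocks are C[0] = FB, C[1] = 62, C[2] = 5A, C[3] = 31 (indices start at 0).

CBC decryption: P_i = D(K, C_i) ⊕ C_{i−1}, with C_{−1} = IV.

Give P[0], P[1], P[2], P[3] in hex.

P[0] = AF, P[1] = B5, P[2] = 24, P[3] = 47

P[0]: D(K, FB) = 27; 27 ⊕ 88 = AF.
P[1]: D(K, 62) = 4E; 4E ⊕ FB = B5.
P[2]: D(K, 5A) = 46; 46 ⊕ 62 = 24.
P[3]: D(K, 31) = 1D; 1D ⊕ 5A = 47.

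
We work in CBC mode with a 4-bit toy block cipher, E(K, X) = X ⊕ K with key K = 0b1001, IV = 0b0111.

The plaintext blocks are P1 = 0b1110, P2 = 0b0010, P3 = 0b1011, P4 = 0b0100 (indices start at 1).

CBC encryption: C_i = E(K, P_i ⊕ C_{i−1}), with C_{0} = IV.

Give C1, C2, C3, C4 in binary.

C1 = 0b0000, C2 = 0b1011, C3 = 0b1001, C4 = 0b0100

C1: P1 ⊕ 0b0111 = 0b1001; E(K, 0b1001) = 0b0000.
C2: P2 ⊕ 0b0000 = 0b0010; E(K, 0b0010) = 0b1011.
C3: P3 ⊕ 0b1011 = 0b0000; E(K, 0b0000) = 0b1001.
C4: P4 ⊕ 0b1001 = 0b1101; E(K, 0b1101) = 0b0100.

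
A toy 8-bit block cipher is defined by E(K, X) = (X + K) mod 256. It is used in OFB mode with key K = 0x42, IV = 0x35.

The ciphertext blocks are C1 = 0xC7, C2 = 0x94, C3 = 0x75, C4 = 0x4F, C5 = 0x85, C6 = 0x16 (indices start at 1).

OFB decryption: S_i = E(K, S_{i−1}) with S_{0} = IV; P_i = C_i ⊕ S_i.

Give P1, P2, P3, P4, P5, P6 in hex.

P1: S = E(K, 0x35) = 0x77; 0xC7 ⊕ 0x77 = 0xB0.
P2: S = E(K, 0x77) = 0xB9; 0x94 ⊕ 0xB9 = 0x2D.
P3: S = E(K, 0xB9) = 0xFB; 0x75 ⊕ 0xFB = 0x8E.
P4: S = E(K, 0xFB) = 0x3D; 0x4F ⊕ 0x3D = 0x72.
P5: S = E(K, 0x3D) = 0x7F; 0x85 ⊕ 0x7F = 0xFA.
P6: S = E(K, 0x7F) = 0xC1; 0x16 ⊕ 0xC1 = 0xD7.

P1 = 0xB0, P2 = 0x2D, P3 = 0x8E, P4 = 0x72, P5 = 0xFA, P6 = 0xD7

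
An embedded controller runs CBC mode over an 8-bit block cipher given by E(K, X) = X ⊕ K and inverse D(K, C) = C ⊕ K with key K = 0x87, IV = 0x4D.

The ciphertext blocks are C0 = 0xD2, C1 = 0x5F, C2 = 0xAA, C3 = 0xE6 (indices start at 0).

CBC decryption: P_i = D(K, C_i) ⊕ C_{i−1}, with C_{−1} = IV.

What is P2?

P2: D(K, 0xAA) = 0x2D; 0x2D ⊕ 0x5F = 0x72.

P2 = 0x72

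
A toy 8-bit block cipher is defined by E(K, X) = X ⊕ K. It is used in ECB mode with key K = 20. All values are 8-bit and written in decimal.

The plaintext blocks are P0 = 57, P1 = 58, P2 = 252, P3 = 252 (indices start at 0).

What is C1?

C1 = 46

ECB encryption: C_i = E(K, P_i).
C1: E(K, 58) = 46.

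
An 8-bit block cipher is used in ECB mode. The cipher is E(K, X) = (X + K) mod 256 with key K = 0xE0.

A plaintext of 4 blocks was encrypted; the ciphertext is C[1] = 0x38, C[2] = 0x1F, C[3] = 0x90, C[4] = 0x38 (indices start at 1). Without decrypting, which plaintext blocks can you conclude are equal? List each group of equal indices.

ECB encrypts each block independently with the same key, so equal ciphertext blocks imply equal plaintext blocks.
C[1] = C[4] = 0x38, so P[1] = P[4].

P[1] = P[4]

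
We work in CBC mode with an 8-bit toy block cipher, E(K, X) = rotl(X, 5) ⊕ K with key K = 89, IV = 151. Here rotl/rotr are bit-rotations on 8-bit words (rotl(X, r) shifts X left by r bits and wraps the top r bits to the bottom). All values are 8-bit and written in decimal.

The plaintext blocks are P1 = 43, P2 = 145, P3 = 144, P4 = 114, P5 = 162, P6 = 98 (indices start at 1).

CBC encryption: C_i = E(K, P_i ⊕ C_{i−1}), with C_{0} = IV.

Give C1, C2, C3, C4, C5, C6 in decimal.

C1: P1 ⊕ 151 = 188; E(K, 188) = 206.
C2: P2 ⊕ 206 = 95; E(K, 95) = 178.
C3: P3 ⊕ 178 = 34; E(K, 34) = 29.
C4: P4 ⊕ 29 = 111; E(K, 111) = 180.
C5: P5 ⊕ 180 = 22; E(K, 22) = 155.
C6: P6 ⊕ 155 = 249; E(K, 249) = 102.

C1 = 206, C2 = 178, C3 = 29, C4 = 180, C5 = 155, C6 = 102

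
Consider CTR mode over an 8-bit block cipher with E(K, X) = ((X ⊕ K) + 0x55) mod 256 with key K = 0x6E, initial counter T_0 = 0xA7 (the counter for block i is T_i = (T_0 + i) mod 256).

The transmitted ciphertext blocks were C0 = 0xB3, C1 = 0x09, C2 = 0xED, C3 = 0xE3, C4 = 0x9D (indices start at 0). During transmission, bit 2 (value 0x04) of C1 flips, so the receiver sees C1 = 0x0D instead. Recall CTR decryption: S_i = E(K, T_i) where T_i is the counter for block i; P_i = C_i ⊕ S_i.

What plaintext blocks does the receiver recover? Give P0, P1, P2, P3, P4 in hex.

Only C1 changed, to 0x0D. In CTR, a change in C_i flips the same bit in P_i only; the keystream is unaffected. Decrypting the received ciphertext:
P0: T = 0xA7, S = E(K, T) = 0x1E; 0xB3 ⊕ 0x1E = 0xAD.
P1: T = 0xA8, S = E(K, T) = 0x1B; 0x0D ⊕ 0x1B = 0x16.
P2: T = 0xA9, S = E(K, T) = 0x1C; 0xED ⊕ 0x1C = 0xF1.
P3: T = 0xAA, S = E(K, T) = 0x19; 0xE3 ⊕ 0x19 = 0xFA.
P4: T = 0xAB, S = E(K, T) = 0x1A; 0x9D ⊕ 0x1A = 0x87.
Blocks that differ from the original plaintext: P1.

P0 = 0xAD, P1 = 0x16, P2 = 0xF1, P3 = 0xFA, P4 = 0x87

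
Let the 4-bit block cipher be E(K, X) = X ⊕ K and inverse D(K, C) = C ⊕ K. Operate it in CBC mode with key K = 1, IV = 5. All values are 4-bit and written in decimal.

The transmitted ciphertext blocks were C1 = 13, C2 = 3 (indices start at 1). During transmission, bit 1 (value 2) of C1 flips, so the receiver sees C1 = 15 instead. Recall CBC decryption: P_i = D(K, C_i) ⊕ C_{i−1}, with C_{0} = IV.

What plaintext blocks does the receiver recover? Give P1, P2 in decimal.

Only C1 changed, to 15. In CBC, a change in C_i garbles P_i and flips the same bit in P_{i+1}. Decrypting the received ciphertext:
P1: D(K, 15) = 14; 14 ⊕ 5 = 11.
P2: D(K, 3) = 2; 2 ⊕ 15 = 13.
Blocks that differ from the original plaintext: P1, P2.

P1 = 11, P2 = 13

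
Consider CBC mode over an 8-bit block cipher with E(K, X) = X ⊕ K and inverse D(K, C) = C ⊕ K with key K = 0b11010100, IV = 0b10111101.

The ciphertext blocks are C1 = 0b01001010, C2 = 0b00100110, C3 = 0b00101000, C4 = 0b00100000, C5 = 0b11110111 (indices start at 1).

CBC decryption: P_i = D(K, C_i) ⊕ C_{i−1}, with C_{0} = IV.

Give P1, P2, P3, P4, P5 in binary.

P1: D(K, 0b01001010) = 0b10011110; 0b10011110 ⊕ 0b10111101 = 0b00100011.
P2: D(K, 0b00100110) = 0b11110010; 0b11110010 ⊕ 0b01001010 = 0b10111000.
P3: D(K, 0b00101000) = 0b11111100; 0b11111100 ⊕ 0b00100110 = 0b11011010.
P4: D(K, 0b00100000) = 0b11110100; 0b11110100 ⊕ 0b00101000 = 0b11011100.
P5: D(K, 0b11110111) = 0b00100011; 0b00100011 ⊕ 0b00100000 = 0b00000011.

P1 = 0b00100011, P2 = 0b10111000, P3 = 0b11011010, P4 = 0b11011100, P5 = 0b00000011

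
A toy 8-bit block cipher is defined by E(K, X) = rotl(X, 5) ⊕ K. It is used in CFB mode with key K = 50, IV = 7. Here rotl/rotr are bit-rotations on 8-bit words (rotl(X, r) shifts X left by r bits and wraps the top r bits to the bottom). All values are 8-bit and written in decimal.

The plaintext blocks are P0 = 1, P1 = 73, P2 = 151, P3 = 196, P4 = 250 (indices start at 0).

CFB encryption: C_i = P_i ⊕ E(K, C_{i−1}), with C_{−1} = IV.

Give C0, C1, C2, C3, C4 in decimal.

C0 = 211, C1 = 1, C2 = 133, C3 = 70, C4 = 0

C0: E(K, 7) = 210; 1 ⊕ 210 = 211.
C1: E(K, 211) = 72; 73 ⊕ 72 = 1.
C2: E(K, 1) = 18; 151 ⊕ 18 = 133.
C3: E(K, 133) = 130; 196 ⊕ 130 = 70.
C4: E(K, 70) = 250; 250 ⊕ 250 = 0.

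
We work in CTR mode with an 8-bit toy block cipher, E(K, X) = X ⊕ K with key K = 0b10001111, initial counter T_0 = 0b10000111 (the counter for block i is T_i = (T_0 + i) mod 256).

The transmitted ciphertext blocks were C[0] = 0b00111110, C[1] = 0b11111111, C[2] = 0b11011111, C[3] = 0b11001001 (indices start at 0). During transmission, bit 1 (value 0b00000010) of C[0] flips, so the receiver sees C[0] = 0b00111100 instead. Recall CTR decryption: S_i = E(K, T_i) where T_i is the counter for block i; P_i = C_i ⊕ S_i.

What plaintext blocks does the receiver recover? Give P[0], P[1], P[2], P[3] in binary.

Only C[0] changed, to 0b00111100. In CTR, a change in C_i flips the same bit in P_i only; the keystream is unaffected. Decrypting the received ciphertext:
P[0]: T = 0b10000111, S = E(K, T) = 0b00001000; 0b00111100 ⊕ 0b00001000 = 0b00110100.
P[1]: T = 0b10001000, S = E(K, T) = 0b00000111; 0b11111111 ⊕ 0b00000111 = 0b11111000.
P[2]: T = 0b10001001, S = E(K, T) = 0b00000110; 0b11011111 ⊕ 0b00000110 = 0b11011001.
P[3]: T = 0b10001010, S = E(K, T) = 0b00000101; 0b11001001 ⊕ 0b00000101 = 0b11001100.
Blocks that differ from the original plaintext: P[0].

P[0] = 0b00110100, P[1] = 0b11111000, P[2] = 0b11011001, P[3] = 0b11001100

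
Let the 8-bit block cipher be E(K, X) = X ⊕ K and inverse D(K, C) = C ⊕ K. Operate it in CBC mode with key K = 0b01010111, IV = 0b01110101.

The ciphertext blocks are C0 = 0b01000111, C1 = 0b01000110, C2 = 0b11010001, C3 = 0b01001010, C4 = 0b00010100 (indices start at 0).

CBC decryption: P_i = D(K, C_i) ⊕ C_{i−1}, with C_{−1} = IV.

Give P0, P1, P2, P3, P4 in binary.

P0: D(K, 0b01000111) = 0b00010000; 0b00010000 ⊕ 0b01110101 = 0b01100101.
P1: D(K, 0b01000110) = 0b00010001; 0b00010001 ⊕ 0b01000111 = 0b01010110.
P2: D(K, 0b11010001) = 0b10000110; 0b10000110 ⊕ 0b01000110 = 0b11000000.
P3: D(K, 0b01001010) = 0b00011101; 0b00011101 ⊕ 0b11010001 = 0b11001100.
P4: D(K, 0b00010100) = 0b01000011; 0b01000011 ⊕ 0b01001010 = 0b00001001.

P0 = 0b01100101, P1 = 0b01010110, P2 = 0b11000000, P3 = 0b11001100, P4 = 0b00001001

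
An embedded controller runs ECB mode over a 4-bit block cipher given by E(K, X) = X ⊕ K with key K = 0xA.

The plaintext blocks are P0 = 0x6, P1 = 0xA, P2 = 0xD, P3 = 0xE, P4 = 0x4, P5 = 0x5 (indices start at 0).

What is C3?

ECB encryption: C_i = E(K, P_i).
C3: E(K, 0xE) = 0x4.

C3 = 0x4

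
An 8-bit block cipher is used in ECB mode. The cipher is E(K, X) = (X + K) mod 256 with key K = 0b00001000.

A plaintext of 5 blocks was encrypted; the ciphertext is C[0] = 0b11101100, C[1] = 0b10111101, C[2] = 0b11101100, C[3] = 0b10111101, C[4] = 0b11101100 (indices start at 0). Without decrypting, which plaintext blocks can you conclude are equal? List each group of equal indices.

ECB encrypts each block independently with the same key, so equal ciphertext blocks imply equal plaintext blocks.
C[0] = C[2] = C[4] = 0b11101100, so P[0] = P[2] = P[4].
C[1] = C[3] = 0b10111101, so P[1] = P[3].

P[0] = P[2] = P[4]; P[1] = P[3]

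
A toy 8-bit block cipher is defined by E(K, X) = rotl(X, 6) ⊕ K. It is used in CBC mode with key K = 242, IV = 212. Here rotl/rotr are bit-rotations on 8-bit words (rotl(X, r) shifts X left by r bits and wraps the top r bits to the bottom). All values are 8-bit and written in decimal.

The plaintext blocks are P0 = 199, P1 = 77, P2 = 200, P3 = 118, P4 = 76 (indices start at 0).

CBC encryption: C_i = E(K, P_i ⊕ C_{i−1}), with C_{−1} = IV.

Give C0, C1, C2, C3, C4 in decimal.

C0 = 54, C1 = 44, C2 = 203, C3 = 157, C4 = 134

C0: P0 ⊕ 212 = 19; E(K, 19) = 54.
C1: P1 ⊕ 54 = 123; E(K, 123) = 44.
C2: P2 ⊕ 44 = 228; E(K, 228) = 203.
C3: P3 ⊕ 203 = 189; E(K, 189) = 157.
C4: P4 ⊕ 157 = 209; E(K, 209) = 134.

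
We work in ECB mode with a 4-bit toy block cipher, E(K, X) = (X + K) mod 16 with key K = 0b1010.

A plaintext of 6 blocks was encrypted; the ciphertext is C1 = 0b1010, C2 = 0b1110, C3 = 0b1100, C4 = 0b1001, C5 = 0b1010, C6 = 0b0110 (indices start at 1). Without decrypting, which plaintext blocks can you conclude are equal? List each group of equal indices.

P1 = P5

ECB encrypts each block independently with the same key, so equal ciphertext blocks imply equal plaintext blocks.
C1 = C5 = 0b1010, so P1 = P5.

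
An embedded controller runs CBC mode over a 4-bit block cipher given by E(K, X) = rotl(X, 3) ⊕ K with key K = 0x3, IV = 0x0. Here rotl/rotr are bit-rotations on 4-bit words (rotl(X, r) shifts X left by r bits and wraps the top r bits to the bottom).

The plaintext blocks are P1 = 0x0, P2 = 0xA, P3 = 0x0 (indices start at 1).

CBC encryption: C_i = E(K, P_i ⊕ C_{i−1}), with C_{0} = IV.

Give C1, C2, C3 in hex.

C1: P1 ⊕ 0x0 = 0x0; E(K, 0x0) = 0x3.
C2: P2 ⊕ 0x3 = 0x9; E(K, 0x9) = 0xF.
C3: P3 ⊕ 0xF = 0xF; E(K, 0xF) = 0xC.

C1 = 0x3, C2 = 0xF, C3 = 0xC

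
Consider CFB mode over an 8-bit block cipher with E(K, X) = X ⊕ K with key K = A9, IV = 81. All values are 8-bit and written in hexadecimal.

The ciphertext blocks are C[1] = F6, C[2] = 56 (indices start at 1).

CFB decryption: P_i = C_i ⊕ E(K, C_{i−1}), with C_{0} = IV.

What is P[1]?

P[1]: E(K, 81) = 28; F6 ⊕ 28 = DE.

P[1] = DE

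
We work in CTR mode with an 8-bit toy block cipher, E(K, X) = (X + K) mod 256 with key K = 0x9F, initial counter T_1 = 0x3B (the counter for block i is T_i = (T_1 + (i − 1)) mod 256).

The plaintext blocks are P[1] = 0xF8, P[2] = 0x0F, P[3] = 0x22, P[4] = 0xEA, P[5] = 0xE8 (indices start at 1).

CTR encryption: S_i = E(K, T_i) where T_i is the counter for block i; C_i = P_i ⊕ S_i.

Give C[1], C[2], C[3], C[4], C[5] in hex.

C[1]: T = 0x3B, S = E(K, T) = 0xDA; 0xF8 ⊕ 0xDA = 0x22.
C[2]: T = 0x3C, S = E(K, T) = 0xDB; 0x0F ⊕ 0xDB = 0xD4.
C[3]: T = 0x3D, S = E(K, T) = 0xDC; 0x22 ⊕ 0xDC = 0xFE.
C[4]: T = 0x3E, S = E(K, T) = 0xDD; 0xEA ⊕ 0xDD = 0x37.
C[5]: T = 0x3F, S = E(K, T) = 0xDE; 0xE8 ⊕ 0xDE = 0x36.

C[1] = 0x22, C[2] = 0xD4, C[3] = 0xFE, C[4] = 0x37, C[5] = 0x36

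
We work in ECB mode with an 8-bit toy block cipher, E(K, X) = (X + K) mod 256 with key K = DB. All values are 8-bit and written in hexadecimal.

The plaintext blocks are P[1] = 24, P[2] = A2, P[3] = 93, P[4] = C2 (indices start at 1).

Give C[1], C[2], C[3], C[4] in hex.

ECB encryption: C_i = E(K, P_i).
C[1]: E(K, 24) = FF.
C[2]: E(K, A2) = 7D.
C[3]: E(K, 93) = 6E.
C[4]: E(K, C2) = 9D.

C[1] = FF, C[2] = 7D, C[3] = 6E, C[4] = 9D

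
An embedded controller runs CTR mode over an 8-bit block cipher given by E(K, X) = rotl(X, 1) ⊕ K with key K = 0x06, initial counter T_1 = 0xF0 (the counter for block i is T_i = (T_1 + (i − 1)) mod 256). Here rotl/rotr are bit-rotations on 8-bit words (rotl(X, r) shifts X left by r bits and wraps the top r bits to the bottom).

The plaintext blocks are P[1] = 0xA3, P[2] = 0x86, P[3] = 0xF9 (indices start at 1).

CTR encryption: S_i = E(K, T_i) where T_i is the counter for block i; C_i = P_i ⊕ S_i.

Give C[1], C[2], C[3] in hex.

C[1]: T = 0xF0, S = E(K, T) = 0xE7; 0xA3 ⊕ 0xE7 = 0x44.
C[2]: T = 0xF1, S = E(K, T) = 0xE5; 0x86 ⊕ 0xE5 = 0x63.
C[3]: T = 0xF2, S = E(K, T) = 0xE3; 0xF9 ⊕ 0xE3 = 0x1A.

C[1] = 0x44, C[2] = 0x63, C[3] = 0x1A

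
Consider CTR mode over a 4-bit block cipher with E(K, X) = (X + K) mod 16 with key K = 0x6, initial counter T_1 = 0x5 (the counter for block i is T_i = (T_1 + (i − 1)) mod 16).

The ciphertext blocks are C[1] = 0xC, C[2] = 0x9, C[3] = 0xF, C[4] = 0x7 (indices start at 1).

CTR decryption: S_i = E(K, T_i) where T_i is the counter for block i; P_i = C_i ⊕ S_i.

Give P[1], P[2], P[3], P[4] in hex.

P[1]: T = 0x5, S = E(K, T) = 0xB; 0xC ⊕ 0xB = 0x7.
P[2]: T = 0x6, S = E(K, T) = 0xC; 0x9 ⊕ 0xC = 0x5.
P[3]: T = 0x7, S = E(K, T) = 0xD; 0xF ⊕ 0xD = 0x2.
P[4]: T = 0x8, S = E(K, T) = 0xE; 0x7 ⊕ 0xE = 0x9.

P[1] = 0x7, P[2] = 0x5, P[3] = 0x2, P[4] = 0x9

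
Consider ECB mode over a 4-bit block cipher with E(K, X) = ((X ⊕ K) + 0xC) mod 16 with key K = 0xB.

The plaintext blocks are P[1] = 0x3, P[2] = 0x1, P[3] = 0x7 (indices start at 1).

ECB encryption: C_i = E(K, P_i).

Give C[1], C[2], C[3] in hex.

C[1]: E(K, 0x3) = 0x4.
C[2]: E(K, 0x1) = 0x6.
C[3]: E(K, 0x7) = 0x8.

C[1] = 0x4, C[2] = 0x6, C[3] = 0x8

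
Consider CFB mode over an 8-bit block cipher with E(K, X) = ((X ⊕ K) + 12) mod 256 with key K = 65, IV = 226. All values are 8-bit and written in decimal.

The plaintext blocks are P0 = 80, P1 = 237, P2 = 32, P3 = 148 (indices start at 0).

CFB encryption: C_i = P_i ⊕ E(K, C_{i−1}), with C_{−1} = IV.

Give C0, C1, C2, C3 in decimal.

C0: E(K, 226) = 175; 80 ⊕ 175 = 255.
C1: E(K, 255) = 202; 237 ⊕ 202 = 39.
C2: E(K, 39) = 114; 32 ⊕ 114 = 82.
C3: E(K, 82) = 31; 148 ⊕ 31 = 139.

C0 = 255, C1 = 39, C2 = 82, C3 = 139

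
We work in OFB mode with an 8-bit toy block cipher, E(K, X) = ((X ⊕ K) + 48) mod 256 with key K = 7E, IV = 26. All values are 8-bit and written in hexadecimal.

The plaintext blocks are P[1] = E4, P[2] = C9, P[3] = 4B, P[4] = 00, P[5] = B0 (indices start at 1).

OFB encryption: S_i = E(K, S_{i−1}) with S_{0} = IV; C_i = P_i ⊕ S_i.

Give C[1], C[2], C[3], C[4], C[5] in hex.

C[1] = 44, C[2] = EF, C[3] = EB, C[4] = 26, C[5] = 10

C[1]: S = E(K, 26) = A0; E4 ⊕ A0 = 44.
C[2]: S = E(K, A0) = 26; C9 ⊕ 26 = EF.
C[3]: S = E(K, 26) = A0; 4B ⊕ A0 = EB.
C[4]: S = E(K, A0) = 26; 00 ⊕ 26 = 26.
C[5]: S = E(K, 26) = A0; B0 ⊕ A0 = 10.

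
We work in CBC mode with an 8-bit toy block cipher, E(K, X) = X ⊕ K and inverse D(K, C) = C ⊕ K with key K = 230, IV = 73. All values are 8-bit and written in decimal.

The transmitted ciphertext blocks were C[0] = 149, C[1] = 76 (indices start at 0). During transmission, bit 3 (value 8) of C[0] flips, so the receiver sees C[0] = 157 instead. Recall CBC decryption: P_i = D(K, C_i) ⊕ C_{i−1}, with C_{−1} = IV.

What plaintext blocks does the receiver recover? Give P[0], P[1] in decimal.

P[0] = 50, P[1] = 55

Only C[0] changed, to 157. In CBC, a change in C_i garbles P_i and flips the same bit in P_{i+1}. Decrypting the received ciphertext:
P[0]: D(K, 157) = 123; 123 ⊕ 73 = 50.
P[1]: D(K, 76) = 170; 170 ⊕ 157 = 55.
Blocks that differ from the original plaintext: P[0], P[1].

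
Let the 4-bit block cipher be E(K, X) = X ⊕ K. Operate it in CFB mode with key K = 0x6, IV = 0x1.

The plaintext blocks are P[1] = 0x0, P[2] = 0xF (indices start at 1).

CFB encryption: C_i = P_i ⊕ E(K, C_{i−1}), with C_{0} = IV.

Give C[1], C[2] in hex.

C[1] = 0x7, C[2] = 0xE

C[1]: E(K, 0x1) = 0x7; 0x0 ⊕ 0x7 = 0x7.
C[2]: E(K, 0x7) = 0x1; 0xF ⊕ 0x1 = 0xE.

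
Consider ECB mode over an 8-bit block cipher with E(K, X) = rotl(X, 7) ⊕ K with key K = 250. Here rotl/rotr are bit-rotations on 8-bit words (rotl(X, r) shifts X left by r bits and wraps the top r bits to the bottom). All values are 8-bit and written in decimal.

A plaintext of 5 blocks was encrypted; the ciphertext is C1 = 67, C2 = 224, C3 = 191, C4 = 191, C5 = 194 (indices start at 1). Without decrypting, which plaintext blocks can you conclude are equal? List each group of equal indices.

ECB encrypts each block independently with the same key, so equal ciphertext blocks imply equal plaintext blocks.
C3 = C4 = 191, so P3 = P4.

P3 = P4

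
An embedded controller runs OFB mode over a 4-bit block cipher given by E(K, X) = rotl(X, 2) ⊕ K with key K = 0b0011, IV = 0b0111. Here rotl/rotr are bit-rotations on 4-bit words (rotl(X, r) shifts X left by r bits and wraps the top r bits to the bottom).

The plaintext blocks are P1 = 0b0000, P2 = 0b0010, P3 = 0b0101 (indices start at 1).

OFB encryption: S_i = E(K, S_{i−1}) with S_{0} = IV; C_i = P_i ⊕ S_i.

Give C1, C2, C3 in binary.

C1 = 0b1110, C2 = 0b1010, C3 = 0b0100

C1: S = E(K, 0b0111) = 0b1110; 0b0000 ⊕ 0b1110 = 0b1110.
C2: S = E(K, 0b1110) = 0b1000; 0b0010 ⊕ 0b1000 = 0b1010.
C3: S = E(K, 0b1000) = 0b0001; 0b0101 ⊕ 0b0001 = 0b0100.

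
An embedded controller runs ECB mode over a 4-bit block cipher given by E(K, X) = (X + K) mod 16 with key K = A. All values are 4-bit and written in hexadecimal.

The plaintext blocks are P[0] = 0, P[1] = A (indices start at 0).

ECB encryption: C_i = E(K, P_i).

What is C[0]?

C[0]: E(K, 0) = A.

C[0] = A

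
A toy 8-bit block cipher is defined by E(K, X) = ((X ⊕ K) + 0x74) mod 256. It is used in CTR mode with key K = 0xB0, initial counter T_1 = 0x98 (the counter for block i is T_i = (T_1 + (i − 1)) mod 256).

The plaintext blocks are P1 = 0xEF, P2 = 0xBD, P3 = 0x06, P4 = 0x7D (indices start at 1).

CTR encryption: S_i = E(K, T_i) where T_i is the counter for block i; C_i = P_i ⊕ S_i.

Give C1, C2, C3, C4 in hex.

C1: T = 0x98, S = E(K, T) = 0x9C; 0xEF ⊕ 0x9C = 0x73.
C2: T = 0x99, S = E(K, T) = 0x9D; 0xBD ⊕ 0x9D = 0x20.
C3: T = 0x9A, S = E(K, T) = 0x9E; 0x06 ⊕ 0x9E = 0x98.
C4: T = 0x9B, S = E(K, T) = 0x9F; 0x7D ⊕ 0x9F = 0xE2.

C1 = 0x73, C2 = 0x20, C3 = 0x98, C4 = 0xE2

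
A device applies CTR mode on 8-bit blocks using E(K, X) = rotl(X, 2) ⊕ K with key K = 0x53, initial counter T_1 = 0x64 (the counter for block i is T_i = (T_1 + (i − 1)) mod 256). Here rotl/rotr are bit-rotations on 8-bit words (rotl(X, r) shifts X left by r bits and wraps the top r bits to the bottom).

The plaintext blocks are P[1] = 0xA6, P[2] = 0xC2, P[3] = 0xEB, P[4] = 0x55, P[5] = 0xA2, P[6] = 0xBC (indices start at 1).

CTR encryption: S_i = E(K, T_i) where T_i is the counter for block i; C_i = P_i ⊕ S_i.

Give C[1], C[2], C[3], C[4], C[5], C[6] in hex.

C[1]: T = 0x64, S = E(K, T) = 0xC2; 0xA6 ⊕ 0xC2 = 0x64.
C[2]: T = 0x65, S = E(K, T) = 0xC6; 0xC2 ⊕ 0xC6 = 0x04.
C[3]: T = 0x66, S = E(K, T) = 0xCA; 0xEB ⊕ 0xCA = 0x21.
C[4]: T = 0x67, S = E(K, T) = 0xCE; 0x55 ⊕ 0xCE = 0x9B.
C[5]: T = 0x68, S = E(K, T) = 0xF2; 0xA2 ⊕ 0xF2 = 0x50.
C[6]: T = 0x69, S = E(K, T) = 0xF6; 0xBC ⊕ 0xF6 = 0x4A.

C[1] = 0x64, C[2] = 0x04, C[3] = 0x21, C[4] = 0x9B, C[5] = 0x50, C[6] = 0x4A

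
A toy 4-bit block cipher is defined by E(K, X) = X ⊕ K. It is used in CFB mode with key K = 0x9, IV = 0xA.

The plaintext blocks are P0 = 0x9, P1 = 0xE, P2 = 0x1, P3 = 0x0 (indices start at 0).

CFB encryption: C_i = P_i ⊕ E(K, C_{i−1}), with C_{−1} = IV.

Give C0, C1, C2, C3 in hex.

C0 = 0xA, C1 = 0xD, C2 = 0x5, C3 = 0xC

C0: E(K, 0xA) = 0x3; 0x9 ⊕ 0x3 = 0xA.
C1: E(K, 0xA) = 0x3; 0xE ⊕ 0x3 = 0xD.
C2: E(K, 0xD) = 0x4; 0x1 ⊕ 0x4 = 0x5.
C3: E(K, 0x5) = 0xC; 0x0 ⊕ 0xC = 0xC.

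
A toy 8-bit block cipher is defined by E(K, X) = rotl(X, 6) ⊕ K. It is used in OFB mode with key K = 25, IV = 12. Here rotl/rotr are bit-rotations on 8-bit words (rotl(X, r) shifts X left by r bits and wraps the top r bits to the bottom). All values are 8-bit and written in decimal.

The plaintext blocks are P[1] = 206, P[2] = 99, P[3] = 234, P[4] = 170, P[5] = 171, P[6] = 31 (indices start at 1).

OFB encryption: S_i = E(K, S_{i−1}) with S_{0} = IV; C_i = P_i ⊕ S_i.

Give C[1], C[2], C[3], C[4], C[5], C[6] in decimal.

C[1]: S = E(K, 12) = 26; 206 ⊕ 26 = 212.
C[2]: S = E(K, 26) = 159; 99 ⊕ 159 = 252.
C[3]: S = E(K, 159) = 254; 234 ⊕ 254 = 20.
C[4]: S = E(K, 254) = 166; 170 ⊕ 166 = 12.
C[5]: S = E(K, 166) = 176; 171 ⊕ 176 = 27.
C[6]: S = E(K, 176) = 53; 31 ⊕ 53 = 42.

C[1] = 212, C[2] = 252, C[3] = 20, C[4] = 12, C[5] = 27, C[6] = 42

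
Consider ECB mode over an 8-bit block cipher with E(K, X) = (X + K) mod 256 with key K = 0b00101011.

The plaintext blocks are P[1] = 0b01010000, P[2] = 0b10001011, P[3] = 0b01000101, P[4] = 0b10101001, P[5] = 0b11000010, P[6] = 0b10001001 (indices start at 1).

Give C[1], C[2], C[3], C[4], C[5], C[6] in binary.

ECB encryption: C_i = E(K, P_i).
C[1]: E(K, 0b01010000) = 0b01111011.
C[2]: E(K, 0b10001011) = 0b10110110.
C[3]: E(K, 0b01000101) = 0b01110000.
C[4]: E(K, 0b10101001) = 0b11010100.
C[5]: E(K, 0b11000010) = 0b11101101.
C[6]: E(K, 0b10001001) = 0b10110100.

C[1] = 0b01111011, C[2] = 0b10110110, C[3] = 0b01110000, C[4] = 0b11010100, C[5] = 0b11101101, C[6] = 0b10110100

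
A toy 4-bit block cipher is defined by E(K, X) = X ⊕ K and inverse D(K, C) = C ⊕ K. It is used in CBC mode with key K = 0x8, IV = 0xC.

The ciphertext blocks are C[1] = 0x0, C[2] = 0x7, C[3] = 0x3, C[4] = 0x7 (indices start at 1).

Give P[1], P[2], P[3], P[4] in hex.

P[1] = 0x4, P[2] = 0xF, P[3] = 0xC, P[4] = 0xC

CBC decryption: P_i = D(K, C_i) ⊕ C_{i−1}, with C_{0} = IV.
P[1]: D(K, 0x0) = 0x8; 0x8 ⊕ 0xC = 0x4.
P[2]: D(K, 0x7) = 0xF; 0xF ⊕ 0x0 = 0xF.
P[3]: D(K, 0x3) = 0xB; 0xB ⊕ 0x7 = 0xC.
P[4]: D(K, 0x7) = 0xF; 0xF ⊕ 0x3 = 0xC.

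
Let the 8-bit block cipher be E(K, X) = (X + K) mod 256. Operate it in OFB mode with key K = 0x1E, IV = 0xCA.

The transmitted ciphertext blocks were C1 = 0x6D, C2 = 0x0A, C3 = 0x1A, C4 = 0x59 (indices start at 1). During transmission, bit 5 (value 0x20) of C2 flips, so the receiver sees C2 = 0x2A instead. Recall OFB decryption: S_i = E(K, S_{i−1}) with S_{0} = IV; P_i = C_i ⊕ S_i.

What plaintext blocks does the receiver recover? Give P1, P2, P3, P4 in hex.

P1 = 0x85, P2 = 0x2C, P3 = 0x3E, P4 = 0x1B

Only C2 changed, to 0x2A. In OFB, a change in C_i flips the same bit in P_i only; the keystream is unaffected. Decrypting the received ciphertext:
P1: S = E(K, 0xCA) = 0xE8; 0x6D ⊕ 0xE8 = 0x85.
P2: S = E(K, 0xE8) = 0x06; 0x2A ⊕ 0x06 = 0x2C.
P3: S = E(K, 0x06) = 0x24; 0x1A ⊕ 0x24 = 0x3E.
P4: S = E(K, 0x24) = 0x42; 0x59 ⊕ 0x42 = 0x1B.
Blocks that differ from the original plaintext: P2.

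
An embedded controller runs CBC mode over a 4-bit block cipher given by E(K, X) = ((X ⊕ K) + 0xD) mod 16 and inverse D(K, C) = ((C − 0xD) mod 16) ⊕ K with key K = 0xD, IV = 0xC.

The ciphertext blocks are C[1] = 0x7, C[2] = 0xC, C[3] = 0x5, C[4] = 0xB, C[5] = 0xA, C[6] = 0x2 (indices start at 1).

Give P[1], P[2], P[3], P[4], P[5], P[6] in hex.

CBC decryption: P_i = D(K, C_i) ⊕ C_{i−1}, with C_{0} = IV.
P[1]: D(K, 0x7) = 0x7; 0x7 ⊕ 0xC = 0xB.
P[2]: D(K, 0xC) = 0x2; 0x2 ⊕ 0x7 = 0x5.
P[3]: D(K, 0x5) = 0x5; 0x5 ⊕ 0xC = 0x9.
P[4]: D(K, 0xB) = 0x3; 0x3 ⊕ 0x5 = 0x6.
P[5]: D(K, 0xA) = 0x0; 0x0 ⊕ 0xB = 0xB.
P[6]: D(K, 0x2) = 0x8; 0x8 ⊕ 0xA = 0x2.

P[1] = 0xB, P[2] = 0x5, P[3] = 0x9, P[4] = 0x6, P[5] = 0xB, P[6] = 0x2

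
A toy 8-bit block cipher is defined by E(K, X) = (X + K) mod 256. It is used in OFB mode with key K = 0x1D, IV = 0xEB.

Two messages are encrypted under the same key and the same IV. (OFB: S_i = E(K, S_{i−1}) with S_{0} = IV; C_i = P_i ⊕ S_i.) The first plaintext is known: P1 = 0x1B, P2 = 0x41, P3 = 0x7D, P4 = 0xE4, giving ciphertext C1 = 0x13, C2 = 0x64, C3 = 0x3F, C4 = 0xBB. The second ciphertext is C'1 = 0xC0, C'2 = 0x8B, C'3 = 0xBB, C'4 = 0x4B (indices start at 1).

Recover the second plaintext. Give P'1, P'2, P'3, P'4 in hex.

P'1 = 0xC8, P'2 = 0xAE, P'3 = 0xF9, P'4 = 0x14

In OFB with a reused IV, both messages share the same keystream S_i, so C_i ⊕ C'_i = P_i ⊕ P'_i and thus P'_i = P_i ⊕ C_i ⊕ C'_i.
P'1: 0x1B ⊕ 0x13 ⊕ 0xC0 = 0xC8.
P'2: 0x41 ⊕ 0x64 ⊕ 0x8B = 0xAE.
P'3: 0x7D ⊕ 0x3F ⊕ 0xBB = 0xF9.
P'4: 0xE4 ⊕ 0xBB ⊕ 0x4B = 0x14.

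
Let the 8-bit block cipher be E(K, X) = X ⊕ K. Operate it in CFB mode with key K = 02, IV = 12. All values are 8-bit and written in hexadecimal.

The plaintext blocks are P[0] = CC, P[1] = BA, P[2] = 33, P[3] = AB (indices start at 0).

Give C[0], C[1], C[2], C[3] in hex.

CFB encryption: C_i = P_i ⊕ E(K, C_{i−1}), with C_{−1} = IV.
C[0]: E(K, 12) = 10; CC ⊕ 10 = DC.
C[1]: E(K, DC) = DE; BA ⊕ DE = 64.
C[2]: E(K, 64) = 66; 33 ⊕ 66 = 55.
C[3]: E(K, 55) = 57; AB ⊕ 57 = FC.

C[0] = DC, C[1] = 64, C[2] = 55, C[3] = FC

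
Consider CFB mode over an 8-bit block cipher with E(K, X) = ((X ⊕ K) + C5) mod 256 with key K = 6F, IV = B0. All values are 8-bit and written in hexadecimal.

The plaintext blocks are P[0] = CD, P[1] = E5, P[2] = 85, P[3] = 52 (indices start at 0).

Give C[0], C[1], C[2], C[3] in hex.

C[0] = 69, C[1] = 2E, C[2] = 83, C[3] = E3

CFB encryption: C_i = P_i ⊕ E(K, C_{i−1}), with C_{−1} = IV.
C[0]: E(K, B0) = A4; CD ⊕ A4 = 69.
C[1]: E(K, 69) = CB; E5 ⊕ CB = 2E.
C[2]: E(K, 2E) = 06; 85 ⊕ 06 = 83.
C[3]: E(K, 83) = B1; 52 ⊕ B1 = E3.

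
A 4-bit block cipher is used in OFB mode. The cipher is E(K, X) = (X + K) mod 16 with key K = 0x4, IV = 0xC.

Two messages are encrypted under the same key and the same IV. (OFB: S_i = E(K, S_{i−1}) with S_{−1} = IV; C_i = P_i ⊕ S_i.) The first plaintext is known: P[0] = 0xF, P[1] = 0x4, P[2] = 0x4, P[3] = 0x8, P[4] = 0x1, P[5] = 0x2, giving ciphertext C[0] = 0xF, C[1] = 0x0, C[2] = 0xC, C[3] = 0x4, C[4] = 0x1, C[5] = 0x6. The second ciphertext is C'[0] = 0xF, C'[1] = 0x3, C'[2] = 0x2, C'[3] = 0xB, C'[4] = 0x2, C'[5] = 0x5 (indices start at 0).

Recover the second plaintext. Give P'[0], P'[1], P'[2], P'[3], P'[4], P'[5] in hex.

P'[0] = 0xF, P'[1] = 0x7, P'[2] = 0xA, P'[3] = 0x7, P'[4] = 0x2, P'[5] = 0x1

In OFB with a reused IV, both messages share the same keystream S_i, so C_i ⊕ C'_i = P_i ⊕ P'_i and thus P'_i = P_i ⊕ C_i ⊕ C'_i.
P'[0]: 0xF ⊕ 0xF ⊕ 0xF = 0xF.
P'[1]: 0x4 ⊕ 0x0 ⊕ 0x3 = 0x7.
P'[2]: 0x4 ⊕ 0xC ⊕ 0x2 = 0xA.
P'[3]: 0x8 ⊕ 0x4 ⊕ 0xB = 0x7.
P'[4]: 0x1 ⊕ 0x1 ⊕ 0x2 = 0x2.
P'[5]: 0x2 ⊕ 0x6 ⊕ 0x5 = 0x1.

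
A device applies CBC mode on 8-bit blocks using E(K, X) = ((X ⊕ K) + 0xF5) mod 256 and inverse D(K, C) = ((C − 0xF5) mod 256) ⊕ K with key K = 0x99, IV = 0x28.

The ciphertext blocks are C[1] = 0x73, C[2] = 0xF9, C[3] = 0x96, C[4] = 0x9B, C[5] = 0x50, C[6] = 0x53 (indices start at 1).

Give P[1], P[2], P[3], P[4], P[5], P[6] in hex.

P[1] = 0xCF, P[2] = 0xEE, P[3] = 0xC1, P[4] = 0xA9, P[5] = 0x59, P[6] = 0x97

CBC decryption: P_i = D(K, C_i) ⊕ C_{i−1}, with C_{0} = IV.
P[1]: D(K, 0x73) = 0xE7; 0xE7 ⊕ 0x28 = 0xCF.
P[2]: D(K, 0xF9) = 0x9D; 0x9D ⊕ 0x73 = 0xEE.
P[3]: D(K, 0x96) = 0x38; 0x38 ⊕ 0xF9 = 0xC1.
P[4]: D(K, 0x9B) = 0x3F; 0x3F ⊕ 0x96 = 0xA9.
P[5]: D(K, 0x50) = 0xC2; 0xC2 ⊕ 0x9B = 0x59.
P[6]: D(K, 0x53) = 0xC7; 0xC7 ⊕ 0x50 = 0x97.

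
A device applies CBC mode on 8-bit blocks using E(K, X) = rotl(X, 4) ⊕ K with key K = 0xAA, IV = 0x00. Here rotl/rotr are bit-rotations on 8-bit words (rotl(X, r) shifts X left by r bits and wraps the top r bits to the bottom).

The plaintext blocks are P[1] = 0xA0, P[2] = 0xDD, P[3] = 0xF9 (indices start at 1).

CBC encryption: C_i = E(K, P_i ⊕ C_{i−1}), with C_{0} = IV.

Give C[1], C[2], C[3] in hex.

C[1] = 0xA0, C[2] = 0x7D, C[3] = 0xE2

C[1]: P[1] ⊕ 0x00 = 0xA0; E(K, 0xA0) = 0xA0.
C[2]: P[2] ⊕ 0xA0 = 0x7D; E(K, 0x7D) = 0x7D.
C[3]: P[3] ⊕ 0x7D = 0x84; E(K, 0x84) = 0xE2.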